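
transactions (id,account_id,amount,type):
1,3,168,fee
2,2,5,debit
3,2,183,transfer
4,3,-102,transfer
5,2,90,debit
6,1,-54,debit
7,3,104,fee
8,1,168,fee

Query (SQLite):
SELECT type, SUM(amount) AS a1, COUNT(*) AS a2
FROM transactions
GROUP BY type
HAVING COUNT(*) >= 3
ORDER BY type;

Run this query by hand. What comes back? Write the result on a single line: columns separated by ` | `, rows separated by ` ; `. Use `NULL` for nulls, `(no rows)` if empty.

Group transactions by type.
Per group compute: SUM(amount), COUNT(*).
HAVING: drop groups with fewer than 3 rows.
  debit: ids {2, 5, 6} → SUM(amount)=41, COUNT(*)=3
  fee: ids {1, 7, 8} → SUM(amount)=440, COUNT(*)=3
  transfer: ids {3, 4} → SUM(amount)=81, COUNT(*)=2

debit | 41 | 3 ; fee | 440 | 3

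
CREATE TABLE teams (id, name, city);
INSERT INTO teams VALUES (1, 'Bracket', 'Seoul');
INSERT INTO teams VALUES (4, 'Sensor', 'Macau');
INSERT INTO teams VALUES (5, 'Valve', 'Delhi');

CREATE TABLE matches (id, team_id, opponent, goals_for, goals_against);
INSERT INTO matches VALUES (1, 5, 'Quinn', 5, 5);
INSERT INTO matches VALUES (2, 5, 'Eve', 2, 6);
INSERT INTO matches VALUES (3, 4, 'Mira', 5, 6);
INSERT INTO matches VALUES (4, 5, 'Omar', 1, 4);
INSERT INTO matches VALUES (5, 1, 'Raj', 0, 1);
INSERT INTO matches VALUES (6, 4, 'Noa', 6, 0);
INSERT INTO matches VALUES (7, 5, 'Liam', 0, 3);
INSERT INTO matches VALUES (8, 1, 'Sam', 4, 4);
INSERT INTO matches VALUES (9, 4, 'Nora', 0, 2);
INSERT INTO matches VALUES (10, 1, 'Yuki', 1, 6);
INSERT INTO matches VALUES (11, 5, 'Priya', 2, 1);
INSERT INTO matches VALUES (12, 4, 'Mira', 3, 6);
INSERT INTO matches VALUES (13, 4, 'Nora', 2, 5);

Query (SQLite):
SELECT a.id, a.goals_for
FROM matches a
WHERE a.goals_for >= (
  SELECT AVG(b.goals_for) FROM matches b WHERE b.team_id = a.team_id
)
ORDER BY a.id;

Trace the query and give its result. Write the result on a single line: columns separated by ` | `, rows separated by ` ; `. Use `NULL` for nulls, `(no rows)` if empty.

1 | 5 ; 2 | 2 ; 3 | 5 ; 6 | 6 ; 8 | 4 ; 11 | 2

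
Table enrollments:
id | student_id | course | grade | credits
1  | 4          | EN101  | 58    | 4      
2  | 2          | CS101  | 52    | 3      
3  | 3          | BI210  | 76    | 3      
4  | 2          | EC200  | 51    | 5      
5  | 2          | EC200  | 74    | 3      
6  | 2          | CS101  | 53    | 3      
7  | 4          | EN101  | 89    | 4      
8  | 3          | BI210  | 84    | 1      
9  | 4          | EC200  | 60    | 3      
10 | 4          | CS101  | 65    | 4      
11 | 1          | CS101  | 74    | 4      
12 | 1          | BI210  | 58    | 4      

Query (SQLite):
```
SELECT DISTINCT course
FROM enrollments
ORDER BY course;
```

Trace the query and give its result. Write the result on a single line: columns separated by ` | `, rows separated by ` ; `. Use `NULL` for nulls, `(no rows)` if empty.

Collect distinct course values from enrollments.

BI210 ; CS101 ; EC200 ; EN101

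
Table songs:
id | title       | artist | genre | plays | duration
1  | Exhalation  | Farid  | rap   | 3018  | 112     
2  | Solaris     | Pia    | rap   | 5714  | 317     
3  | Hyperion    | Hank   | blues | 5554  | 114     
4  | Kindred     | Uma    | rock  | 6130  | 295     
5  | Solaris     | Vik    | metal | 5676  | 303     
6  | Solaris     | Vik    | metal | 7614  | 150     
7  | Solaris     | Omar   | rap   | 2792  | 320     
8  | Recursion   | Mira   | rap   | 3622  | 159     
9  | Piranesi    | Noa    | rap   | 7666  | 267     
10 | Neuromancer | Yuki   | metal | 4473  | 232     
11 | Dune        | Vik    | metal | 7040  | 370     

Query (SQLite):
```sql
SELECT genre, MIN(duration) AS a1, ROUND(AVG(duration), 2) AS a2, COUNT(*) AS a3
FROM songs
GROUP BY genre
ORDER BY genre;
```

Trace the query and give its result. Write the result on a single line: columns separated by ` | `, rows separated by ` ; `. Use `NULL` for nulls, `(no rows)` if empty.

blues | 114 | 114 | 1 ; metal | 150 | 263.75 | 4 ; rap | 112 | 235 | 5 ; rock | 295 | 295 | 1

Group songs by genre.
Per group compute: MIN(duration), ROUND(AVG(duration), 2), COUNT(*).
  blues: ids {3} → MIN(duration)=114, ROUND(AVG(duration), 2)=114, COUNT(*)=1
  metal: ids {5, 6, 10, 11} → MIN(duration)=150, ROUND(AVG(duration), 2)=263.75, COUNT(*)=4
  rap: ids {1, 2, 7, 8, 9} → MIN(duration)=112, ROUND(AVG(duration), 2)=235, COUNT(*)=5
  rock: ids {4} → MIN(duration)=295, ROUND(AVG(duration), 2)=295, COUNT(*)=1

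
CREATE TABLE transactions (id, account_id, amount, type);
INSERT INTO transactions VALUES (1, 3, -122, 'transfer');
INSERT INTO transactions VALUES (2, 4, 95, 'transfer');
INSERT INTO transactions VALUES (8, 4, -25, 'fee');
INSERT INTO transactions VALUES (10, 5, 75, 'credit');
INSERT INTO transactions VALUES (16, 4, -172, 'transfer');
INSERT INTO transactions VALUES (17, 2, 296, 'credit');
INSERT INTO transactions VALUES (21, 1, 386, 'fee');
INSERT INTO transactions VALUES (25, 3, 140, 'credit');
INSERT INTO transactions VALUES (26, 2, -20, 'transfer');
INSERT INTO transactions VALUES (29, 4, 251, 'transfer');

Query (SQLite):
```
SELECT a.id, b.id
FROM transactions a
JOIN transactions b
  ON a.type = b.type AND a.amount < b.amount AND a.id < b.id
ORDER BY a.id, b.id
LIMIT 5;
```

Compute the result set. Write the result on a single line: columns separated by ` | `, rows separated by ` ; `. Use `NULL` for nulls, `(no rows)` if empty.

1 | 2 ; 1 | 26 ; 1 | 29 ; 2 | 29 ; 8 | 21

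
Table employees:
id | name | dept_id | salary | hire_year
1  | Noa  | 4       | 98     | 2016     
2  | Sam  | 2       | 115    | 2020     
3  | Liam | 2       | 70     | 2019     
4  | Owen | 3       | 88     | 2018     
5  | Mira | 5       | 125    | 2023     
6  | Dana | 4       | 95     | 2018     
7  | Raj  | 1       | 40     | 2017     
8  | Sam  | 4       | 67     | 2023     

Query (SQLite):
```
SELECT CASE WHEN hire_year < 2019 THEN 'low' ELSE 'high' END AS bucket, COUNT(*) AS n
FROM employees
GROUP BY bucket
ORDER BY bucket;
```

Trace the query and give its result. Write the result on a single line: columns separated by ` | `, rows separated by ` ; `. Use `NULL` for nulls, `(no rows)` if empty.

high | 4 ; low | 4

Bucket rows by hire_year < 2019 → 'low' else 'high'; count each bucket.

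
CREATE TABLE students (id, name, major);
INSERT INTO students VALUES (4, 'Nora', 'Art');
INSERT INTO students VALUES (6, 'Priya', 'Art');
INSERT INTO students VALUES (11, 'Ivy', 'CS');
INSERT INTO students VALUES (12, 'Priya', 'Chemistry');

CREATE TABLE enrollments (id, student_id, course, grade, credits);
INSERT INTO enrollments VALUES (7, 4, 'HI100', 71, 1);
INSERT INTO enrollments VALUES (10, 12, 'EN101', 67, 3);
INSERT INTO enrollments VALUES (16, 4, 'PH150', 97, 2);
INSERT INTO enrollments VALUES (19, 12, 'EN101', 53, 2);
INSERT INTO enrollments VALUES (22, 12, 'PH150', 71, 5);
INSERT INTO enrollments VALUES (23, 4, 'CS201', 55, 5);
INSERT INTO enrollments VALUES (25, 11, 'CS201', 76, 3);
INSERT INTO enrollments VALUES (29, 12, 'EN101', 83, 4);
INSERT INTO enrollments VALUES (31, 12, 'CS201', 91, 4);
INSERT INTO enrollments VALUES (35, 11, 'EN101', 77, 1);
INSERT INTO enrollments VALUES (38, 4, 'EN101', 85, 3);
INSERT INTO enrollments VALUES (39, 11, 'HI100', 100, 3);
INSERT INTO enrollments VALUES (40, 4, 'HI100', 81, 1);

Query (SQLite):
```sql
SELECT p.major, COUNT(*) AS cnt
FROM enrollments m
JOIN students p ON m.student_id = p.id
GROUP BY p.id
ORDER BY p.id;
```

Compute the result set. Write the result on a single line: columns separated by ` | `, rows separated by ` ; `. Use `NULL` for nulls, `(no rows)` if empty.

Join each enrollments row to its students via student_id.
Group joined rows by students.id; compute COUNT(*) per group.
  4: ids {7, 16, 23, 38, 40} → COUNT(*)=5
  11: ids {25, 35, 39} → COUNT(*)=3
  12: ids {10, 19, 22, 29, 31} → COUNT(*)=5

Art | 5 ; CS | 3 ; Chemistry | 5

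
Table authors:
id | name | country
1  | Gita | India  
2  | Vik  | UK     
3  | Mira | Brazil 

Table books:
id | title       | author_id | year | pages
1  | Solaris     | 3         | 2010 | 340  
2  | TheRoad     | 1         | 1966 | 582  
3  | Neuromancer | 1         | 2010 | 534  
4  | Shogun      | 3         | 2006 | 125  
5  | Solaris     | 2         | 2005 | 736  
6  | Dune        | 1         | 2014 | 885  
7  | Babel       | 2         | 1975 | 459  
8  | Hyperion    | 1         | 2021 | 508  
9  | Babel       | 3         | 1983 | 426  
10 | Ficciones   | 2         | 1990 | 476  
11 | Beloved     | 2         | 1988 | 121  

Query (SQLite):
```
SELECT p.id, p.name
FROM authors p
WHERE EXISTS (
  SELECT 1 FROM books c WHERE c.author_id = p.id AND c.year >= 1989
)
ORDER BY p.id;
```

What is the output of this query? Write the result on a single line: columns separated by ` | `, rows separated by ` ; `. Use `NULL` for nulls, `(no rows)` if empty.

1 | Gita ; 2 | Vik ; 3 | Mira

For each authors row, check whether any books with matching author_id has year >= 1989.
Keep rows where that is true.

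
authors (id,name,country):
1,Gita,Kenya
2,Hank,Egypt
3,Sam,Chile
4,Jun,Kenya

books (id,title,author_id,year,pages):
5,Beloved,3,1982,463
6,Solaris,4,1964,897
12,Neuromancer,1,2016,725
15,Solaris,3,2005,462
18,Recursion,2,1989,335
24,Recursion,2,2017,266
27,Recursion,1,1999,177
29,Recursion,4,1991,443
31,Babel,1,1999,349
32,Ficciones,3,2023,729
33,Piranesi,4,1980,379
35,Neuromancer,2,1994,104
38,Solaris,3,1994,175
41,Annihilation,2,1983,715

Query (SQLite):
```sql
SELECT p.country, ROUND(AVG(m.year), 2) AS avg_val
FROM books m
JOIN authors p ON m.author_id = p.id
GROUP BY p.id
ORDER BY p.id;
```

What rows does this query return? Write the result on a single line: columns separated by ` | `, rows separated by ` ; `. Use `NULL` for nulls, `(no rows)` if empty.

Kenya | 2004.67 ; Egypt | 1995.75 ; Chile | 2001 ; Kenya | 1978.33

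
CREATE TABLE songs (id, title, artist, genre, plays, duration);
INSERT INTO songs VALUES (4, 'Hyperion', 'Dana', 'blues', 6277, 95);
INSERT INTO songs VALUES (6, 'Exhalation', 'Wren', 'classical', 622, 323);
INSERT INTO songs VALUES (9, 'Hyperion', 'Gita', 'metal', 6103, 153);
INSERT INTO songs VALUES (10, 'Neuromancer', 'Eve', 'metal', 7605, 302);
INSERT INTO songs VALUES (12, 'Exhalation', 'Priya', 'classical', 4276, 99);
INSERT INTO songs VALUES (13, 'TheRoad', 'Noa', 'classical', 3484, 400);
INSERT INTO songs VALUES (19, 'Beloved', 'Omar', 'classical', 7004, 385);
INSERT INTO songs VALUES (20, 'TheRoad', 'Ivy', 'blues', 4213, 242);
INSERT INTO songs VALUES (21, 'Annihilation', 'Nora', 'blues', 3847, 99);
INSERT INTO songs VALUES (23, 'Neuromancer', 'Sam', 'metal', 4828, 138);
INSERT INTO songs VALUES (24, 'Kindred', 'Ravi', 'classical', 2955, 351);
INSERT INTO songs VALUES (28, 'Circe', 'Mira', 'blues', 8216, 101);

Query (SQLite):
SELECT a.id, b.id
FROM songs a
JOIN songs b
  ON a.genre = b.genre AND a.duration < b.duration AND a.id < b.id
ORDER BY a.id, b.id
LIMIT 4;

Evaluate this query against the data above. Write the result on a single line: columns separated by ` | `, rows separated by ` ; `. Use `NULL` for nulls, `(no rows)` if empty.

Pairs (a,b) with same genre, a.duration < b.duration, a.id < b.id.
genre groups: blues:{4,20,21,28} classical:{6,12,13,19,24} metal:{9,10,23}
Ordered by (a.id, b.id); first 4.

4 | 20 ; 4 | 21 ; 4 | 28 ; 6 | 13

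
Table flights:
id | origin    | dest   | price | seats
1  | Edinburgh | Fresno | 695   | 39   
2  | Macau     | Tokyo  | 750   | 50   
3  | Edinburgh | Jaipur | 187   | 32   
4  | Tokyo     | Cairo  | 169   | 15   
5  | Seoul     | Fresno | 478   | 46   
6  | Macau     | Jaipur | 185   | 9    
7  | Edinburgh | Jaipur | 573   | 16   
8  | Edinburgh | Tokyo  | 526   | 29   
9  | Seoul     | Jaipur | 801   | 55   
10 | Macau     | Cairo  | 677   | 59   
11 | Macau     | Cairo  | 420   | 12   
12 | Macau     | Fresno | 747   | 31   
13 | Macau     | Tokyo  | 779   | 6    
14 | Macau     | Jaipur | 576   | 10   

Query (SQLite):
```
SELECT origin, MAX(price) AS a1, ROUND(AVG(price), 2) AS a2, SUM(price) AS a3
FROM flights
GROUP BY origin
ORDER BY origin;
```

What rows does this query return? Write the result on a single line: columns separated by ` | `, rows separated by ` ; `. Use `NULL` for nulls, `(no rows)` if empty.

Group flights by origin.
Per group compute: MAX(price), ROUND(AVG(price), 2), SUM(price).
  Edinburgh: ids {1, 3, 7, 8} → MAX(price)=695, ROUND(AVG(price), 2)=495.25, SUM(price)=1981
  Macau: ids {2, 6, 10, 11, 12, 13, 14} → MAX(price)=779, ROUND(AVG(price), 2)=590.57, SUM(price)=4134
  Seoul: ids {5, 9} → MAX(price)=801, ROUND(AVG(price), 2)=639.5, SUM(price)=1279
  Tokyo: ids {4} → MAX(price)=169, ROUND(AVG(price), 2)=169, SUM(price)=169

Edinburgh | 695 | 495.25 | 1981 ; Macau | 779 | 590.57 | 4134 ; Seoul | 801 | 639.5 | 1279 ; Tokyo | 169 | 169 | 169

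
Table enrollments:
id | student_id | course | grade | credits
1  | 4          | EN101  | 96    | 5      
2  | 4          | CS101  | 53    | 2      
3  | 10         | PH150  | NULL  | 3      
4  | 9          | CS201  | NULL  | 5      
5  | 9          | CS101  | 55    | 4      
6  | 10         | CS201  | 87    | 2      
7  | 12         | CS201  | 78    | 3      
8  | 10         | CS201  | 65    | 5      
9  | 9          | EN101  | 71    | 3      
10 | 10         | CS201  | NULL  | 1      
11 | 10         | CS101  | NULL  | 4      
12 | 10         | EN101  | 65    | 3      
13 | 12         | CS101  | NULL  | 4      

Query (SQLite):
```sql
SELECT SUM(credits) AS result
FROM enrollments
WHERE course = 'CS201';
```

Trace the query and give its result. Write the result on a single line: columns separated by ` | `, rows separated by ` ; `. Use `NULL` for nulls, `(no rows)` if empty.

16

Rows where course='CS201' → credits values: [5, 2, 3, 5, 1].
SUM of non-NULL values = 16.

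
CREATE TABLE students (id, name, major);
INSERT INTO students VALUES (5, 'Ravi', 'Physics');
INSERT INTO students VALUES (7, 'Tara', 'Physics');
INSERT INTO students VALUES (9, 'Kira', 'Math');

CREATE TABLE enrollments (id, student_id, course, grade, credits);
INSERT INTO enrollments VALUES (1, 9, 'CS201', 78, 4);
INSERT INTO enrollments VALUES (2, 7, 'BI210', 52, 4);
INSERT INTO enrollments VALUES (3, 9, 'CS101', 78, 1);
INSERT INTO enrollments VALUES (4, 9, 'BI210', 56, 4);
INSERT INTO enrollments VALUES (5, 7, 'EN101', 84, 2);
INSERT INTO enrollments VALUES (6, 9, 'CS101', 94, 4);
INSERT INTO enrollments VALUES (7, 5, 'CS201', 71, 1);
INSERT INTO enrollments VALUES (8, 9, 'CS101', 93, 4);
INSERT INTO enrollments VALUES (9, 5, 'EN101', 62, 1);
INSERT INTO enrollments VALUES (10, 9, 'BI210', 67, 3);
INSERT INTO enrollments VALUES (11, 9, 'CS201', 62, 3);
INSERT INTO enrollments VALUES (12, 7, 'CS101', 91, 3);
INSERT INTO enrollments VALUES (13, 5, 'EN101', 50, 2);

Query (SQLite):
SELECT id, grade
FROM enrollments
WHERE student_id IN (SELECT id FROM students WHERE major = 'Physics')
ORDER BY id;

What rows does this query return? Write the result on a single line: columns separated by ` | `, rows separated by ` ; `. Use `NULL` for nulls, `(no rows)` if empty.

Inner query: students.id where major = 'Physics'.
Outer: keep enrollments rows whose student_id is in that set.
Inner query → {5, 7}

2 | 52 ; 5 | 84 ; 7 | 71 ; 9 | 62 ; 12 | 91 ; 13 | 50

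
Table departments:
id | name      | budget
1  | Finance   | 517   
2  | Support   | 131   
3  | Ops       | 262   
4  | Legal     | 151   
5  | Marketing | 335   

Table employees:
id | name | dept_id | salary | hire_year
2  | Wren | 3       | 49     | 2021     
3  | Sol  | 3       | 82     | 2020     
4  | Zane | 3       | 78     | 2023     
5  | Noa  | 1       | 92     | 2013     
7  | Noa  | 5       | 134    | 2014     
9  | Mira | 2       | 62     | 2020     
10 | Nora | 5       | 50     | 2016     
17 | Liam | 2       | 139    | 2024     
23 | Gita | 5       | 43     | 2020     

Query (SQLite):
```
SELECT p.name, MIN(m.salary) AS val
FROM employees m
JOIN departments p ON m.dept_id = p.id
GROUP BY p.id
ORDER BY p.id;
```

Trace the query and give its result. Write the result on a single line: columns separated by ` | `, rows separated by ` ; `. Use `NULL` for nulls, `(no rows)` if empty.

Join each employees row to its departments via dept_id.
Group joined rows by departments.id; compute MIN(m.salary) per group.
  1: ids {5} → MIN(m.salary)=92
  2: ids {9, 17} → MIN(m.salary)=62
  3: ids {2, 3, 4} → MIN(m.salary)=49
  5: ids {7, 10, 23} → MIN(m.salary)=43

Finance | 92 ; Support | 62 ; Ops | 49 ; Marketing | 43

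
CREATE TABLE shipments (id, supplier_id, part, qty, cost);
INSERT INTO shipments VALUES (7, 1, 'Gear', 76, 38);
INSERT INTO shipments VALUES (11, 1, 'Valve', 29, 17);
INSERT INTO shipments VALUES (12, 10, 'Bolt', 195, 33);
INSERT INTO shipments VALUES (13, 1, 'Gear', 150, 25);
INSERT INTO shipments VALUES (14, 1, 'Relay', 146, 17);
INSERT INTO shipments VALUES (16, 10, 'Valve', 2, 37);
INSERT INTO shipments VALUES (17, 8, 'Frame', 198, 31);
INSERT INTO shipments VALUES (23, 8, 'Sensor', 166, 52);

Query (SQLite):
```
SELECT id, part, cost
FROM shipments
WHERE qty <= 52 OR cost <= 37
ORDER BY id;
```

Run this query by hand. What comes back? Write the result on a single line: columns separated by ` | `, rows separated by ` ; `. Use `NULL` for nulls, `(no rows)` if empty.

qty <= 52: ids {11, 16}
cost <= 37: ids {11, 12, 13, 14, 16, 17}
Combine with OR.

11 | Valve | 17 ; 12 | Bolt | 33 ; 13 | Gear | 25 ; 14 | Relay | 17 ; 16 | Valve | 37 ; 17 | Frame | 31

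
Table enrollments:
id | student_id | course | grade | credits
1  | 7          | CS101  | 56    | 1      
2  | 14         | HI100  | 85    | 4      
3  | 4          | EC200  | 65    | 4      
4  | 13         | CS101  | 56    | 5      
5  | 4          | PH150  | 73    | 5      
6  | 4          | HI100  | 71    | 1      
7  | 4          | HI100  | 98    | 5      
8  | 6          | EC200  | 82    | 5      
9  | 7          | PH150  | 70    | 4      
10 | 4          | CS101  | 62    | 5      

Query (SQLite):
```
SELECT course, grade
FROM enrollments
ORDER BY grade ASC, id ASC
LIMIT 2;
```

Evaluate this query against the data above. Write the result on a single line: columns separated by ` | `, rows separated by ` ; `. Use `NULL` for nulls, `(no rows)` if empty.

CS101 | 56 ; CS101 | 56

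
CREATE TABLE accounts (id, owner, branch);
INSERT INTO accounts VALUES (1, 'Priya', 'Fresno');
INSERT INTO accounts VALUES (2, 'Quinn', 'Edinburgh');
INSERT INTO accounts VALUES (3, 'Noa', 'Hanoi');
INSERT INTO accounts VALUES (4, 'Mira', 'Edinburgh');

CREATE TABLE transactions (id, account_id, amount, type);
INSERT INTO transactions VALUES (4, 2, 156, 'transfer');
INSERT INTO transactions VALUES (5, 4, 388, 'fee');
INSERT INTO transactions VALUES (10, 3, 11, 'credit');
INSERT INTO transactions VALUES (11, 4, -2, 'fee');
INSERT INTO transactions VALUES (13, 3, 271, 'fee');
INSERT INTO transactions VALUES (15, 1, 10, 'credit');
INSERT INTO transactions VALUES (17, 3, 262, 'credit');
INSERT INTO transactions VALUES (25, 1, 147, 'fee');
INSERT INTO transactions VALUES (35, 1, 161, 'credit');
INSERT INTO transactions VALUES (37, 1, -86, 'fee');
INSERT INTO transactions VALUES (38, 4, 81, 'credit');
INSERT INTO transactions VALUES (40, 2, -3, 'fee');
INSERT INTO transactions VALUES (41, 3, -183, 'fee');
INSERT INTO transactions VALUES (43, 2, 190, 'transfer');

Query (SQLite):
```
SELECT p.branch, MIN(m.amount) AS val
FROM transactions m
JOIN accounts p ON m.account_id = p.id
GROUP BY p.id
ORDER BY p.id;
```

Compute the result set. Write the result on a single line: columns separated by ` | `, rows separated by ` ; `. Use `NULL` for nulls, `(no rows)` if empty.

Fresno | -86 ; Edinburgh | -3 ; Hanoi | -183 ; Edinburgh | -2

Join each transactions row to its accounts via account_id.
Group joined rows by accounts.id; compute MIN(m.amount) per group.
  1: ids {15, 25, 35, 37} → MIN(m.amount)=-86
  2: ids {4, 40, 43} → MIN(m.amount)=-3
  3: ids {10, 13, 17, 41} → MIN(m.amount)=-183
  4: ids {5, 11, 38} → MIN(m.amount)=-2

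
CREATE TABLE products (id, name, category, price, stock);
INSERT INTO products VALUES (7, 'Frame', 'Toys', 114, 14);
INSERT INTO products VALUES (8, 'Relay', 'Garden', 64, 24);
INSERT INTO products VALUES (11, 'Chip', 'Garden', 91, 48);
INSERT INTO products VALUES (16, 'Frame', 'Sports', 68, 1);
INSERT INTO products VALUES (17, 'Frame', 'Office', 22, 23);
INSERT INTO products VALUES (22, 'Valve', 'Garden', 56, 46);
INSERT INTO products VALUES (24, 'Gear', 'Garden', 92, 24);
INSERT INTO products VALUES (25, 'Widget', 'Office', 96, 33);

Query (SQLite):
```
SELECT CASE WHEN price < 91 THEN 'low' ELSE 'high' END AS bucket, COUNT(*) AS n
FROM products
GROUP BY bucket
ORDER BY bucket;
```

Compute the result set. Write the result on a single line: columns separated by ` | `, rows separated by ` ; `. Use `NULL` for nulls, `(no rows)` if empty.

Bucket rows by price < 91 → 'low' else 'high'; count each bucket.

high | 4 ; low | 4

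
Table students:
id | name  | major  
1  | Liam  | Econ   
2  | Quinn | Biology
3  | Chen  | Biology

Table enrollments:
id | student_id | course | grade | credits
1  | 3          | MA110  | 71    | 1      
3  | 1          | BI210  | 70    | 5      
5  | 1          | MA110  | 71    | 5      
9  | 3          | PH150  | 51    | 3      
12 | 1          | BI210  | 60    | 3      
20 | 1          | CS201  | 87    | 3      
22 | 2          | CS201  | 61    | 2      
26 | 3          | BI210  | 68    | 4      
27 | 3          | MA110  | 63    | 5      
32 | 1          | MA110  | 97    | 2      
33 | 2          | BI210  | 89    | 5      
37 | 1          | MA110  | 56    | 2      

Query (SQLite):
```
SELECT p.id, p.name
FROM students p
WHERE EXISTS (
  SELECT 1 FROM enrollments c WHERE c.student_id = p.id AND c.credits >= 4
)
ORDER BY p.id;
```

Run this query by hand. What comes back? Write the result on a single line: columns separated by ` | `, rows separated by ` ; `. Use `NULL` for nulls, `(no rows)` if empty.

1 | Liam ; 2 | Quinn ; 3 | Chen

For each students row, check whether any enrollments with matching student_id has credits >= 4.
Keep rows where that is true.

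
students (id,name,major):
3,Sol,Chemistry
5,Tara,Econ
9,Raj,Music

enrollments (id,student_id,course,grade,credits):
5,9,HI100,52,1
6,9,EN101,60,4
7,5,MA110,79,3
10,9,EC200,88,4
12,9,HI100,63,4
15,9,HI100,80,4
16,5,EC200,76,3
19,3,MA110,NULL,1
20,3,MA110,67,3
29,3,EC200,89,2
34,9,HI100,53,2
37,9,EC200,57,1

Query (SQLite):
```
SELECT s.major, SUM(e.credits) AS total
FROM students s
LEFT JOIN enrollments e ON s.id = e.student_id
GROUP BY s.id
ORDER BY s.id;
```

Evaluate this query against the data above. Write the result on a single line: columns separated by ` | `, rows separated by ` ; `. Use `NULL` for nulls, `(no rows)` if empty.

LEFT JOIN keeps every students row; unmatched ones get NULL for enrollments columns.
Group by students.id and compute SUM(e.credits). SUM over an all-NULL group is NULL.
  3: ids {19, 20, 29} → SUM(e.credits)=6
  5: ids {7, 16} → SUM(e.credits)=6
  9: ids {5, 6, 10, 12, 15, 34, 37} → SUM(e.credits)=20

Chemistry | 6 ; Econ | 6 ; Music | 20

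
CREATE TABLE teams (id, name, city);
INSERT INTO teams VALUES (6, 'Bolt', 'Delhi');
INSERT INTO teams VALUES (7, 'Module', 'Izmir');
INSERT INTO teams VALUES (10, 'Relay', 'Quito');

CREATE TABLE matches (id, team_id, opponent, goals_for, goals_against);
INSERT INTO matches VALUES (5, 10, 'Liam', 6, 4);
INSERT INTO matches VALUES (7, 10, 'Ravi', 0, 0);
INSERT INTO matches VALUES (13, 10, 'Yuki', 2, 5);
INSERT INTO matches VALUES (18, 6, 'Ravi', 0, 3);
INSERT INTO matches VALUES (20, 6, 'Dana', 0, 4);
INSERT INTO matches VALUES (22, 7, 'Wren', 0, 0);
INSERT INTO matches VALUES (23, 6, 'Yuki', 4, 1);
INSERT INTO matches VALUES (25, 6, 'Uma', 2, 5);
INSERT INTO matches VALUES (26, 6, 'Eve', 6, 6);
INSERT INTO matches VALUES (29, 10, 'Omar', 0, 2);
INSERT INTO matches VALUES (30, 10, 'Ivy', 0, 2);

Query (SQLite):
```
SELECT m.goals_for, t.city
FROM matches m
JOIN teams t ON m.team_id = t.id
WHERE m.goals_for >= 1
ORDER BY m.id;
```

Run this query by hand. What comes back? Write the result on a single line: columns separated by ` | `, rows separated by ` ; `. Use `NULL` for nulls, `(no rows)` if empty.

6 | Quito ; 2 | Quito ; 4 | Delhi ; 2 | Delhi ; 6 | Delhi

Each matches row matches the teams row where team_id = teams.id.
Then keep rows with m.goals_for >= 1.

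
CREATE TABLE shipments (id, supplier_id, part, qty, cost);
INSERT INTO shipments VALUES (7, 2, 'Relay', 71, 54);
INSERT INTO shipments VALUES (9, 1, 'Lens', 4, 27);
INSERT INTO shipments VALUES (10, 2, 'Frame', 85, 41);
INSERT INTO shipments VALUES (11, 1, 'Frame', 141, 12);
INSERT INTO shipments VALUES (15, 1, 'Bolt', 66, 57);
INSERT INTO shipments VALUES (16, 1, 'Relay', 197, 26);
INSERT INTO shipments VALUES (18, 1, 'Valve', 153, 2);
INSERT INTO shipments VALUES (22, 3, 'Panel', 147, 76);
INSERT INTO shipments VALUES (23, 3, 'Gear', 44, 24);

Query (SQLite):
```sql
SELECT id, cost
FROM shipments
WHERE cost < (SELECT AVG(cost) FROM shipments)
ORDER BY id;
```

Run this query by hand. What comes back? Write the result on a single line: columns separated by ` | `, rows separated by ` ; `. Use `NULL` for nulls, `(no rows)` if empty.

9 | 27 ; 11 | 12 ; 16 | 26 ; 18 | 2 ; 23 | 24

Scalar subquery: AVG(cost) over all shipments rows = 35.444444 (≈; comparison uses full precision).
Keep rows where cost < that value.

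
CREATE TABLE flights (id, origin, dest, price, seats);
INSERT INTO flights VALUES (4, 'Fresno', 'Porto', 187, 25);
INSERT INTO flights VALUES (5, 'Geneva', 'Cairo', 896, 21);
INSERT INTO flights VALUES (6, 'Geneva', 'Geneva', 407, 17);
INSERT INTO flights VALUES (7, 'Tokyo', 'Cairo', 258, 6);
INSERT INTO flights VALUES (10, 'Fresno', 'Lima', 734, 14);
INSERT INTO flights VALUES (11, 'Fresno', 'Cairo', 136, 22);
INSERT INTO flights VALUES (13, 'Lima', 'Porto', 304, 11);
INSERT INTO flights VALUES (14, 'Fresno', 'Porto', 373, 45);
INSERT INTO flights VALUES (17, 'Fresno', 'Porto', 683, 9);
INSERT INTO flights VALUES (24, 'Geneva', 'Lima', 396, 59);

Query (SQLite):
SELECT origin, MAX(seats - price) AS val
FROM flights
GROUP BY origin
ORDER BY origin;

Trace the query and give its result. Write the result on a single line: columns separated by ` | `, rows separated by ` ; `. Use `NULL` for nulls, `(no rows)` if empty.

Fresno | -114 ; Geneva | -337 ; Lima | -293 ; Tokyo | -252

For each row compute seats - price.
Group by origin; take MAX of the expression per group.
  Fresno: ids {4, 10, 11, 14, 17} → MAX(seats - price)=-114
  Geneva: ids {5, 6, 24} → MAX(seats - price)=-337
  Lima: ids {13} → MAX(seats - price)=-293
  Tokyo: ids {7} → MAX(seats - price)=-252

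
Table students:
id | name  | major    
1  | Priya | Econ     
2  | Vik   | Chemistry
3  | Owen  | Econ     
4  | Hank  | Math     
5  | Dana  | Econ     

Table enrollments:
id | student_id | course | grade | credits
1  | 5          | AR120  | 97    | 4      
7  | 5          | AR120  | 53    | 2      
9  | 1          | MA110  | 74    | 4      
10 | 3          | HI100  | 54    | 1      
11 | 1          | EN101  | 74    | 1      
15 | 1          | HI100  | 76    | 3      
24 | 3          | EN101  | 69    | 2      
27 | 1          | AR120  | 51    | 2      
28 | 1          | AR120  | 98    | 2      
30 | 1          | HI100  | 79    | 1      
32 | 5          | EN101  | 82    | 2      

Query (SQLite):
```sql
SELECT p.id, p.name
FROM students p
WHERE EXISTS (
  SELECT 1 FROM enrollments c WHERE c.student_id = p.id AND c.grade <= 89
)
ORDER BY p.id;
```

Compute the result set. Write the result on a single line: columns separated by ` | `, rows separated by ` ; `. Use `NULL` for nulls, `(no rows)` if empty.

1 | Priya ; 3 | Owen ; 5 | Dana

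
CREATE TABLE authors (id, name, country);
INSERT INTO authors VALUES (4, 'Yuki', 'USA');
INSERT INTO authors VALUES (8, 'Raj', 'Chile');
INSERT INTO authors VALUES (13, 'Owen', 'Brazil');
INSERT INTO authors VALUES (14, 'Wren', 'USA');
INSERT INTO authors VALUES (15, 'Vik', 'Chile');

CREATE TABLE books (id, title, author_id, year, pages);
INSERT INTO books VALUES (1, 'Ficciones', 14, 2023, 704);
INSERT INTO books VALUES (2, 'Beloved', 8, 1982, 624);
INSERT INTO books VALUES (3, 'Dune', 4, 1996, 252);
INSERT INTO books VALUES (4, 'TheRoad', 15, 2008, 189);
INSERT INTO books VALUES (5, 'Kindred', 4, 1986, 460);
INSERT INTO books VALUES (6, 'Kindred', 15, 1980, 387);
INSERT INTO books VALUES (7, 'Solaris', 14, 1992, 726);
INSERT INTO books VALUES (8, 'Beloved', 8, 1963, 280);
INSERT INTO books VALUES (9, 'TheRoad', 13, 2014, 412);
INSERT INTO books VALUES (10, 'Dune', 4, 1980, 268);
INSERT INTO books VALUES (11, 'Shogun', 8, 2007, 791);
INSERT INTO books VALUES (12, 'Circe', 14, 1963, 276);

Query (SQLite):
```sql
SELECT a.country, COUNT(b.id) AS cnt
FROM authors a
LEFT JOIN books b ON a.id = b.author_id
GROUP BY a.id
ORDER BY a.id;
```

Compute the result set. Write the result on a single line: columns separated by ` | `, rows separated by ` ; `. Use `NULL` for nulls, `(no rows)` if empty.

USA | 3 ; Chile | 3 ; Brazil | 1 ; USA | 3 ; Chile | 2

LEFT JOIN keeps every authors row; unmatched ones get NULL for books columns.
Group by authors.id and compute COUNT(b.id). COUNT(col) of an all-NULL group is 0.
  4: ids {3, 5, 10} → COUNT(b.id)=3
  8: ids {2, 8, 11} → COUNT(b.id)=3
  13: ids {9} → COUNT(b.id)=1
  14: ids {1, 7, 12} → COUNT(b.id)=3
  15: ids {4, 6} → COUNT(b.id)=2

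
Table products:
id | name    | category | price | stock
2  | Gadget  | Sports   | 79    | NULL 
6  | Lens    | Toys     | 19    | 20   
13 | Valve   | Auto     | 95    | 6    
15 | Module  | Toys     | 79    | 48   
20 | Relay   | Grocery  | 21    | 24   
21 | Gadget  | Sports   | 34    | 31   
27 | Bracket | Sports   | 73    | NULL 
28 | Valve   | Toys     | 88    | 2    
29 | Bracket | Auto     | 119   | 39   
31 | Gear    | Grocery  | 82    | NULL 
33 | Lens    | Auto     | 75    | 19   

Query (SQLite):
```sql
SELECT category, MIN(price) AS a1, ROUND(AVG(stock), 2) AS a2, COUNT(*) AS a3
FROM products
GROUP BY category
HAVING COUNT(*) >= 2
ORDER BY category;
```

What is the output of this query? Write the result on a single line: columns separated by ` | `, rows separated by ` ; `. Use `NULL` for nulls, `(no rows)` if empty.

Auto | 75 | 21.33 | 3 ; Grocery | 21 | 24 | 2 ; Sports | 34 | 31 | 3 ; Toys | 19 | 23.33 | 3

Group products by category.
Per group compute: MIN(price), ROUND(AVG(stock), 2), COUNT(*).
HAVING: drop groups with fewer than 2 rows.
  Auto: ids {13, 29, 33} → MIN(price)=75, ROUND(AVG(stock), 2)=21.33, COUNT(*)=3
  Grocery: ids {20, 31} → MIN(price)=21, ROUND(AVG(stock), 2)=24, COUNT(*)=2
  Sports: ids {2, 21, 27} → MIN(price)=34, ROUND(AVG(stock), 2)=31, COUNT(*)=3
  Toys: ids {6, 15, 28} → MIN(price)=19, ROUND(AVG(stock), 2)=23.33, COUNT(*)=3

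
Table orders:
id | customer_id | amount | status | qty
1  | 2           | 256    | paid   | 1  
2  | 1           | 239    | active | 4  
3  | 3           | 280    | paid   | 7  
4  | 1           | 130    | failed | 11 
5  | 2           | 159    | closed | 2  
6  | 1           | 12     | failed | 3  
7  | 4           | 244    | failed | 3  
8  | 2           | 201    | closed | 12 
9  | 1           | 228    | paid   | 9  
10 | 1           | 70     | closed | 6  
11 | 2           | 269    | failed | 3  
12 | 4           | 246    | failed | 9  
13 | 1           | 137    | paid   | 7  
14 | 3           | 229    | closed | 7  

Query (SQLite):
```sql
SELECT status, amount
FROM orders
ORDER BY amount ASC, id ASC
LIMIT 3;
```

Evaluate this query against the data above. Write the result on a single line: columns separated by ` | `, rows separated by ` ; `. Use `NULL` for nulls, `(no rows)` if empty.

Sort by amount asc, tiebreak id asc: (12, id=6), (70, id=10), (130, id=4), (137, id=13), (159, id=5), (201, id=8) …. Take first 3.

failed | 12 ; closed | 70 ; failed | 130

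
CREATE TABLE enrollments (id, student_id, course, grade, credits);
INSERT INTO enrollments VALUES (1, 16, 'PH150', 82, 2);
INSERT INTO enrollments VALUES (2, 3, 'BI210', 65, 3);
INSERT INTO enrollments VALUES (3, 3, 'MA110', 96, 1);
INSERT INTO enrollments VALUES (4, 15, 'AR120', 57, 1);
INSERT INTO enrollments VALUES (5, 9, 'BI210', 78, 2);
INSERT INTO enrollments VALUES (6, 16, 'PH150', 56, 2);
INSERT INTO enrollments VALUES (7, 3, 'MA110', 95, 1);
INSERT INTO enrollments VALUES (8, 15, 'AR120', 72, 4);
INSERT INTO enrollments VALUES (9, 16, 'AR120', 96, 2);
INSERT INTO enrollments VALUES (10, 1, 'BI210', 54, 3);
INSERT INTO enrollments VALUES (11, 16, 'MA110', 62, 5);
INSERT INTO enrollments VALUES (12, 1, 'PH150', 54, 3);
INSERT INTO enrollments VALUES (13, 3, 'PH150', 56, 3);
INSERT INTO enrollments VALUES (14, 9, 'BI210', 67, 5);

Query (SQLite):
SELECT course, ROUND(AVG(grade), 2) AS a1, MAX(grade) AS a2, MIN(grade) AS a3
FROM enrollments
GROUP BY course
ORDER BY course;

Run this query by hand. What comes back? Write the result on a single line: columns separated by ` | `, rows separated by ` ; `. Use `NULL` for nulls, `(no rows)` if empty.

Group enrollments by course.
Per group compute: ROUND(AVG(grade), 2), MAX(grade), MIN(grade).
  AR120: ids {4, 8, 9} → ROUND(AVG(grade), 2)=75, MAX(grade)=96, MIN(grade)=57
  BI210: ids {2, 5, 10, 14} → ROUND(AVG(grade), 2)=66, MAX(grade)=78, MIN(grade)=54
  MA110: ids {3, 7, 11} → ROUND(AVG(grade), 2)=84.33, MAX(grade)=96, MIN(grade)=62
  PH150: ids {1, 6, 12, 13} → ROUND(AVG(grade), 2)=62, MAX(grade)=82, MIN(grade)=54

AR120 | 75 | 96 | 57 ; BI210 | 66 | 78 | 54 ; MA110 | 84.33 | 96 | 62 ; PH150 | 62 | 82 | 54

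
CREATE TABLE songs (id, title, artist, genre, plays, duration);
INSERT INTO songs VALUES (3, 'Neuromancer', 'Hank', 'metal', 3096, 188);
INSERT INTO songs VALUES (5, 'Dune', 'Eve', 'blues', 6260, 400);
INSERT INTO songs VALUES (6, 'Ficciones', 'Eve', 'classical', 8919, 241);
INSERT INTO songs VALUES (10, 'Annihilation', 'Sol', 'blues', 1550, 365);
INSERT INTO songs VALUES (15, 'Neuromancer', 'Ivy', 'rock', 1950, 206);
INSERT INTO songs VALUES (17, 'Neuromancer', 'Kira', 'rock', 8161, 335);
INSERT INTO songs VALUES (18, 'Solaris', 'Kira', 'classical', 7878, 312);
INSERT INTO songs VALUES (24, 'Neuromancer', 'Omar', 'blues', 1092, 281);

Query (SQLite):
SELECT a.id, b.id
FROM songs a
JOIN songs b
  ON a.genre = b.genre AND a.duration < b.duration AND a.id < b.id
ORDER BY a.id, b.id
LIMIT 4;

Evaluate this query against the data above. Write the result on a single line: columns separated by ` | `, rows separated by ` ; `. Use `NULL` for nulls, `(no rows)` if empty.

Pairs (a,b) with same genre, a.duration < b.duration, a.id < b.id.
genre groups: blues:{5,10,24} classical:{6,18} metal:{3} rock:{15,17}
Ordered by (a.id, b.id); first 4.

6 | 18 ; 15 | 17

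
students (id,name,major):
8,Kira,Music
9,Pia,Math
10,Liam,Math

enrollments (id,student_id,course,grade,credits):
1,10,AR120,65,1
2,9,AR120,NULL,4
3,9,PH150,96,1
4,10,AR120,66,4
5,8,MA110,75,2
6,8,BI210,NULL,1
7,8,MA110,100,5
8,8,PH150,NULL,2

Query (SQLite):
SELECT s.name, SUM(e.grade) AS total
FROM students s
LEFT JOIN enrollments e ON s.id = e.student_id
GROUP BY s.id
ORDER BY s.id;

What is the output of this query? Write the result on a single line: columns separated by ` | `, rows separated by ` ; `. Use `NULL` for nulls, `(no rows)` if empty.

Kira | 175 ; Pia | 96 ; Liam | 131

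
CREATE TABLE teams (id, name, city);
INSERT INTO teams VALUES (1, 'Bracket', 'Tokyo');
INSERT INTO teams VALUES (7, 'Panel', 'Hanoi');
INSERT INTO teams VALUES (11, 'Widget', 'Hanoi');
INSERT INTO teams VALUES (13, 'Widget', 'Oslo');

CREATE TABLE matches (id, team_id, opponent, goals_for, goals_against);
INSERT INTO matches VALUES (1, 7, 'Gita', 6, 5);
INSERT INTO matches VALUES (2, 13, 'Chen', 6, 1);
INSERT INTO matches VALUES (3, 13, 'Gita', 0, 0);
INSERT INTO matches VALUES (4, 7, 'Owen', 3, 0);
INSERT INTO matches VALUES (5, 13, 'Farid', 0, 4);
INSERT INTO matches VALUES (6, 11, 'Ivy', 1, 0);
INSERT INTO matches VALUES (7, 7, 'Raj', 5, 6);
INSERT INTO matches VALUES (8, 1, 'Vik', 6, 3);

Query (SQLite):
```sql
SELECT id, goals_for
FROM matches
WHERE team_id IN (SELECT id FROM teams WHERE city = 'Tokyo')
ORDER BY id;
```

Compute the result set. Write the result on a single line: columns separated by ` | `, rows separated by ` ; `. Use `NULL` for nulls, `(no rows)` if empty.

Inner query: teams.id where city = 'Tokyo'.
Outer: keep matches rows whose team_id is in that set.
Inner query → {1}

8 | 6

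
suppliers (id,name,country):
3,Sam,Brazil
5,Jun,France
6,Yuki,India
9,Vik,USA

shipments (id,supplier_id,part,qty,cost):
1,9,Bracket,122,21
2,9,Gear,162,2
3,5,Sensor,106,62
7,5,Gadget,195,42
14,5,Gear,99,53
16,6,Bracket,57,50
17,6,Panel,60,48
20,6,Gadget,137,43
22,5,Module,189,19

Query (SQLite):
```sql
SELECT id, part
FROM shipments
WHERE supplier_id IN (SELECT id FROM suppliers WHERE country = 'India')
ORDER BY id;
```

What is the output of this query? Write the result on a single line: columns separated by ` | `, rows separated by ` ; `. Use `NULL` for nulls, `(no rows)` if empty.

Inner query: suppliers.id where country = 'India'.
Outer: keep shipments rows whose supplier_id is in that set.
Inner query → {6}

16 | Bracket ; 17 | Panel ; 20 | Gadget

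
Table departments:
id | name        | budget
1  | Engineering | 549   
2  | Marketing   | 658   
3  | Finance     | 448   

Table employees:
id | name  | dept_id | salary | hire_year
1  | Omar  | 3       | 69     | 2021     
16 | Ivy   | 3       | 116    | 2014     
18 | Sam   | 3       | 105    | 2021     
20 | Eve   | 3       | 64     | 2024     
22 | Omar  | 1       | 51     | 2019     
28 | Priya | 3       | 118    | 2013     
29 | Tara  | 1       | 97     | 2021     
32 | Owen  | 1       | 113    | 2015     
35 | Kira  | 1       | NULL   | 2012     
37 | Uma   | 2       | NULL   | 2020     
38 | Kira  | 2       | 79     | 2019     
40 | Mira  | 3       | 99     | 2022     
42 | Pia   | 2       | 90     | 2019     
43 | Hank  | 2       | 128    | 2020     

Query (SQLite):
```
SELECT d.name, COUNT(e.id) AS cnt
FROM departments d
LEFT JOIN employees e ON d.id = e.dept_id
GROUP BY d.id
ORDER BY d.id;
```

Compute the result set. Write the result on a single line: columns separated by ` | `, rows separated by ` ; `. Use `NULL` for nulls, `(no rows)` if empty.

Engineering | 4 ; Marketing | 4 ; Finance | 6

LEFT JOIN keeps every departments row; unmatched ones get NULL for employees columns.
Group by departments.id and compute COUNT(e.id). COUNT(col) of an all-NULL group is 0.
  1: ids {22, 29, 32, 35} → COUNT(e.id)=4
  2: ids {37, 38, 42, 43} → COUNT(e.id)=4
  3: ids {1, 16, 18, 20, 28, 40} → COUNT(e.id)=6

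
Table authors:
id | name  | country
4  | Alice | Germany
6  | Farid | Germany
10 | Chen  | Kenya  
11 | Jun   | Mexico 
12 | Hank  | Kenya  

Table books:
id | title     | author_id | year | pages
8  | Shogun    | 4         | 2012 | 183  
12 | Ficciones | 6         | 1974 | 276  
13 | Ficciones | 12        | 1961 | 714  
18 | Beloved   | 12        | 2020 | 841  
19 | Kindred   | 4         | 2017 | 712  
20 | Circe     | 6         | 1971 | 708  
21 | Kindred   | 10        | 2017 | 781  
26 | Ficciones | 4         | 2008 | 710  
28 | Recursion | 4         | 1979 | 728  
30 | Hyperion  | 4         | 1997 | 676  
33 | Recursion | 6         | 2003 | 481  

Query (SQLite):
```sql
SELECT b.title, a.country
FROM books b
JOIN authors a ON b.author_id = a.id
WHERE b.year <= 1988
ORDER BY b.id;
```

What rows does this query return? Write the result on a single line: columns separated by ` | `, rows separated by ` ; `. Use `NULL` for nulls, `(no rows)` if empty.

Ficciones | Germany ; Ficciones | Kenya ; Circe | Germany ; Recursion | Germany

Each books row matches the authors row where author_id = authors.id.
Then keep rows with b.year <= 1988.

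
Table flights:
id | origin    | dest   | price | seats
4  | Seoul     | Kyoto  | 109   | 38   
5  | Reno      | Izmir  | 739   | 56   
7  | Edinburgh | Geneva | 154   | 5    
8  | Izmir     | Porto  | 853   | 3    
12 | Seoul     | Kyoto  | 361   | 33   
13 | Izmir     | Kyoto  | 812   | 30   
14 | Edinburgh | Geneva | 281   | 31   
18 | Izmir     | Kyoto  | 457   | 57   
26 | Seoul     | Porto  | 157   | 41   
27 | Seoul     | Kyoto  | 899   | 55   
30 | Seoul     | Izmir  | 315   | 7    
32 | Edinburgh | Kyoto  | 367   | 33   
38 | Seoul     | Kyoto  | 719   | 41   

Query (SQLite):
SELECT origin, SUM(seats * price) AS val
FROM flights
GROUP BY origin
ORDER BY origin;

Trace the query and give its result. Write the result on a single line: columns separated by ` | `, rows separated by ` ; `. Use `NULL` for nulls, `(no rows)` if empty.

Edinburgh | 21592 ; Izmir | 52968 ; Reno | 41384 ; Seoul | 103621

For each row compute seats * price.
Group by origin; take SUM of the expression per group.
  Edinburgh: ids {7, 14, 32} → SUM(seats * price)=21592
  Izmir: ids {8, 13, 18} → SUM(seats * price)=52968
  Reno: ids {5} → SUM(seats * price)=41384
  Seoul: ids {4, 12, 26, 27, 30, 38} → SUM(seats * price)=103621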